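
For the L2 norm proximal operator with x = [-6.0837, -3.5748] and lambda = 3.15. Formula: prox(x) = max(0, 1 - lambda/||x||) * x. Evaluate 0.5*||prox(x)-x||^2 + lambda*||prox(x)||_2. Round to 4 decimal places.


Step 1: Compute ||x||.
||x|| = 7.0562
Step 2: Compute scaling factor.
scale = max(0, 1 - 3.15/7.0562) = 0.5536
Step 3: prox(x) = [-3.3679, -1.979]
||prox(x)|| = 3.9062
Step 4: Proximal objective.
0.5*||prox-x||^2 = 4.9613
lambda*||prox|| = 12.3045
Total = 17.2659


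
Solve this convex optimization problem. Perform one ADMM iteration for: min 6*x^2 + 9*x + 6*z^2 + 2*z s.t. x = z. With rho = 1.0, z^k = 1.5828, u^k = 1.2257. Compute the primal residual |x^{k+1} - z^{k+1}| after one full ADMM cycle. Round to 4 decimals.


ADMM iteration with rho = 1.0, z^k = 1.5828, u^k = 1.2257
Step 1: x-update.
Minimize 6*x^2 + 9*x + (1.0/2)*(x - 1.5828 + 1.2257)^2
FOC: (2*6 + 1.0)*x = -9 + 1.0*(1.5828 - 1.2257)
x^{k+1} = -0.6648
Step 2: z-update.
Minimize 6*z^2 + 2*z + (1.0/2)*(-0.6648 - z + 1.2257)^2
FOC: (2*6 + 1.0)*z = -2 + 1.0*(-0.6648 + 1.2257)
z^{k+1} = -0.1107
Step 3: u-update.
u^{k+1} = 1.2257 - 0.6648 + 0.1107 = 0.6716
Step 4: Primal residual = |-0.6648 + 0.1107| = 0.5541


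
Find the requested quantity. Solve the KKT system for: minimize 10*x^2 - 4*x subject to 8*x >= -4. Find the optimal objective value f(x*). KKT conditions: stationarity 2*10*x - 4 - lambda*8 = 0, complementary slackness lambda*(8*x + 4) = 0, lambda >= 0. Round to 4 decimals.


Step 1: Try lambda = 0 (constraint inactive).
Stationarity: 2*10*x - 4 = 0
x* = 4/(2*10) = 0.2
Check constraint: 8*0.2 = 1.6 >= -4 -- satisfied.
Step 2: Compute optimal value.
f(x*) = 10*0.2^2 - 4*0.2 = -0.4


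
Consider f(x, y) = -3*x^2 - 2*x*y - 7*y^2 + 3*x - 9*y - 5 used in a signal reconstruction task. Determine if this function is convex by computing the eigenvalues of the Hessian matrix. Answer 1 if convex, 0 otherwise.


The Hessian of f(x,y) = -3*x^2 - 2*x*y - 7*y^2 + 3*x - 9*y - 5 is:
H = [[-6, -2], [-2, -14]]
Trace = -6 - 14 = -20
Determinant = -6*-14 - (-2)^2 = 80
Discriminant = (-20)^2 - 4*80 = 80.0
Eigenvalues: lambda_1 = -14.4721, lambda_2 = -5.5279
The function is not convex.

0


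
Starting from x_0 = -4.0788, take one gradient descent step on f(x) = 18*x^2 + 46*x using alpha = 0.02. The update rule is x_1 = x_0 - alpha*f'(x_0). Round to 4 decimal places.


We compute the gradient at x_0 and apply the update.
f'(x) = 36*x + 46
f'(-4.0788) = 36*-4.0788 + 46 = -100.8368
x_1 = -4.0788 - 0.02*-100.8368 = -2.0621


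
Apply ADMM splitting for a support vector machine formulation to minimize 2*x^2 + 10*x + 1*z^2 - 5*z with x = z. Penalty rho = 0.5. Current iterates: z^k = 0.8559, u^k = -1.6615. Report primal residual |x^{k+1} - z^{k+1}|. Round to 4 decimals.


ADMM iteration with rho = 0.5, z^k = 0.8559, u^k = -1.6615
Step 1: x-update.
Minimize 2*x^2 + 10*x + (0.5/2)*(x - 0.8559 - 1.6615)^2
FOC: (2*2 + 0.5)*x = -10 + 0.5*(0.8559 + 1.6615)
x^{k+1} = -1.9425
Step 2: z-update.
Minimize 1*z^2 - 5*z + (0.5/2)*(-1.9425 - z - 1.6615)^2
FOC: (2*1 + 0.5)*z = 5 + 0.5*(-1.9425 - 1.6615)
z^{k+1} = 1.2792
Step 3: u-update.
u^{k+1} = -1.6615 - 1.9425 - 1.2792 = -4.8832
Step 4: Primal residual = |-1.9425 - 1.2792| = 3.2217


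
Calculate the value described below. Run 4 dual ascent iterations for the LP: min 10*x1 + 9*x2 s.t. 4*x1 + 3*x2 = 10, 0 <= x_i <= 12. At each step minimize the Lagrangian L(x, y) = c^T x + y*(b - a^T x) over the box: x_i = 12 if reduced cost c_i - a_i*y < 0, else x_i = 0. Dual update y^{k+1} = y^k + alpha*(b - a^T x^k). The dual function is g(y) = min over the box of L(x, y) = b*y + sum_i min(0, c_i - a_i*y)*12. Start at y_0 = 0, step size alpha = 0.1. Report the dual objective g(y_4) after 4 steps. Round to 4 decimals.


Dual ascent for LP: min 10*x1 + 9*x2, 4*x1 + 3*x2 = 10, 0 <= x_i <= 12
Step 1: y^k = 0.0, reduced costs: (10.0, 9.0)
  x^k = (0.0, 0.0), subgradient = b - a^T x = 10.0
  y^{k+1} = 0.0 + 0.1*10.0 = 1.0
Step 2: y^k = 1.0, reduced costs: (6.0, 6.0)
  x^k = (0.0, 0.0), subgradient = b - a^T x = 10.0
  y^{k+1} = 1.0 + 0.1*10.0 = 2.0
Step 3: y^k = 2.0, reduced costs: (2.0, 3.0)
  x^k = (0.0, 0.0), subgradient = b - a^T x = 10.0
  y^{k+1} = 2.0 + 0.1*10.0 = 3.0
Step 4: y^k = 3.0, reduced costs: (-2.0, 0.0)
  x^k = (12.0, 0.0), subgradient = b - a^T x = -38.0
  y^{k+1} = 3.0 + 0.1*-38.0 = -0.8
Dual objective at y_4 = -0.8: reduced costs (13.2, 11.4), box minimizer x = (0.0, 0.0)
g(y_4) = b*y + (c1 - a1*y)*x1 + (c2 - a2*y)*x2 = 10*(-0.8) + 13.2*0.0 + 11.4*0.0 = -8.0 + 0.0 + 0.0 = -8.0


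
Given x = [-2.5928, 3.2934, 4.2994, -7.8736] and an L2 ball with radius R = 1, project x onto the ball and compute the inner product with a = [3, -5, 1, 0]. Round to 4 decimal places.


Step 1: Compute ||x|| (intermediates to 6 decimals).
||x|| = sqrt((-2.5928)^2 + 3.2934^2 + 4.2994^2 + (-7.8736)^2) = 9.901894
Step 2: Project.
Since ||x|| > R, scale = R/||x|| = 1/9.901894 = 0.100991, proj(x) = scale * x
proj(x) = [-0.261849, 0.332604, 0.434201, -0.795163]
Step 3: Dot product.
a^T * proj(x) = 3*(-0.261849) - 5*0.332604 + 1*0.434201 + 0*(-0.795163) = -2.0144


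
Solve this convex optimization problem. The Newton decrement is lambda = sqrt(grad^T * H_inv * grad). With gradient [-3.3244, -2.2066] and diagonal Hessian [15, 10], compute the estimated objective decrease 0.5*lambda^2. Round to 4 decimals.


Step 1: H is diagonal, so H^(-1) * g = [-0.2216, -0.2207].
Step 2: g^T H^(-1) g = sum_i g_i^2 / H_ii
  = (-3.3244)^2/15 + (-2.2066)^2/10
  = 0.7368 + 0.4869 = 1.2237
Step 3: Objective decrease = 0.5 * g^T H^(-1) g = 0.6118


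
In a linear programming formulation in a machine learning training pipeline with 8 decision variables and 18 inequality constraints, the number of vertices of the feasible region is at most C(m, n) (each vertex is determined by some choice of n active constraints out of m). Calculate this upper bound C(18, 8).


Each vertex corresponds to some choice of n active constraints out of m, so the number of vertices is at most C(m, n) = m! / (n!(m-n)!).
m = 18, n = 8
Numerator: 18 * 17 * 16 * 15 * 14 * 13 * 12 * 11
Denominator: 8! = 40320
C(18, 8) = 43758


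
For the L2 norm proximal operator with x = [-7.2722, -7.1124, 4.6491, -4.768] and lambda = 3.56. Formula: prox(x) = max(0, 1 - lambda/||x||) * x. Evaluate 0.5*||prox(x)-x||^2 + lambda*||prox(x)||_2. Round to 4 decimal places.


Step 1: Compute ||x||.
||x|| = 12.1581
Step 2: Compute scaling factor.
scale = max(0, 1 - 3.56/12.1581) = 0.7072
Step 3: prox(x) = [-5.1428, -5.0298, 3.2878, -3.3719]
||prox(x)|| = 8.5981
Step 4: Proximal objective.
0.5*||prox-x||^2 = 6.3368
lambda*||prox|| = 30.6092
Total = 36.946


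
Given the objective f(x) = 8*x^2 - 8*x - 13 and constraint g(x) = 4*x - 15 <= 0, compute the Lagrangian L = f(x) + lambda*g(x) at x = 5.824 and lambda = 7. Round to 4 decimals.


Step 1: Evaluate f(x).
f(5.824) = 8*5.824^2 - 8*5.824 - 13 = 211.7598
Step 2: Evaluate g(x).
g(5.824) = 4*5.824 - 15 = 8.296
Step 3: Compute Lagrangian.
L = 211.7598 + 7*8.296 = 269.8318


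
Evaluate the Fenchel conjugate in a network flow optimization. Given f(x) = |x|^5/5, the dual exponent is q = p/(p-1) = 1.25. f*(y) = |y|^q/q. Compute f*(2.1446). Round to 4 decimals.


The conjugate exponent q satisfies 1/p + 1/q = 1.
p = 5, so q = 5/(5 - 1) = 1.25
|y|^q = 2.1446^1.25 = 2.5953
f*(2.1446) = 2.5953 / 1.25 = 2.0762


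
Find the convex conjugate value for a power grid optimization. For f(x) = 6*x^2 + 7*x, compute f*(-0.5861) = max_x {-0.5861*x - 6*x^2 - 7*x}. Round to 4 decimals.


f*(y) = sup_x {y*x - a*x^2 - b*x} = sup_x {(y-b)*x - a*x^2}
FOC: (y - b) - 2a*x = 0 => x* = (y - b)/(2a)
x* = (-0.5861 - 7)/(2*6) = -0.6322
f*(-0.5861) = (y-b)^2/(4a) = (-0.5861 - 7)^2/(4*6)
= 57.5489/24 = 2.3979


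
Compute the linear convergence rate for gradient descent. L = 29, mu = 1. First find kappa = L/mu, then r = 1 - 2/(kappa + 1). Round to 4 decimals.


Step 1: Compute the condition number.
kappa = L/mu = 29/1 = 29.0
Step 2: Compute the convergence rate.
r = 1 - 2/(kappa + 1) = 1 - 2*mu/(L + mu) = (L - mu)/(L + mu) = 28/30 = 0.9333


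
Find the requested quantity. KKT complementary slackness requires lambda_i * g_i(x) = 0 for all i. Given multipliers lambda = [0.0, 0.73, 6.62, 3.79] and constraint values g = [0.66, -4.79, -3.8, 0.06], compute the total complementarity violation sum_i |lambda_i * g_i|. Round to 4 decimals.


KKT complementary slackness check:
lambda_1 * g_1 = 0.0 * 0.66 = 0.0
lambda_2 * g_2 = 0.73 * -4.79 = -3.4967
lambda_3 * g_3 = 6.62 * -3.8 = -25.156
lambda_4 * g_4 = 3.79 * 0.06 = 0.2274
Total violation = 0.0 + 3.4967 + 25.156 + 0.2274 = 28.8801


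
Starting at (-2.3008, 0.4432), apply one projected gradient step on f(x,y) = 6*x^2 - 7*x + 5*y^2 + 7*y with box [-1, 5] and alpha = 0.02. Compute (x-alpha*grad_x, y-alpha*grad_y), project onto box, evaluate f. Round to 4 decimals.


Step 1: Compute gradient at (-2.3008, 0.4432).
grad_x = 2*6*-2.3008 - 7 = -34.6096
grad_y = 2*5*0.4432 + 7 = 11.432
Step 2: Gradient step.
x_raw = -2.3008 - 0.02*-34.6096 = -1.6086
y_raw = 0.4432 - 0.02*11.432 = 0.2146
Step 3: Project onto [-1, 5].
x_proj = clip(-1.6086) = -1.0
y_proj = clip(0.2146) = 0.2146
Step 4: Evaluate f.
f(-1.0, 0.2146) = 14.7321


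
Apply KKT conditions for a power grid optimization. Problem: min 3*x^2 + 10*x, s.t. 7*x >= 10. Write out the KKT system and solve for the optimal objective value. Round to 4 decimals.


Step 1: Try lambda = 0 (constraint inactive).
x_unc = -10/(2*3) = -1.6667
Check: 7*-1.6667 = -11.6669 < 10 -- violated!
Step 2: Constraint must be active: 7*x = 10
x* = 10/7 = 1.4286 (rounded; the exact value 10/7 is used below)
lambda = (2*3*(10/7) + 10)/7 = 2.6531
Step 3: Compute optimal value.
f(x*) = 3*(10/7)^2 + 10*(10/7) = 20.4082


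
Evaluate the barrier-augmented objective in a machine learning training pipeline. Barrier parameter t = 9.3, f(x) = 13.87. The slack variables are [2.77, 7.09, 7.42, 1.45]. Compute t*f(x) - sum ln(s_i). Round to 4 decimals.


Step 1: Compute log-barrier.
ln values: [1.0188, 1.9587, 2.0042, 0.3716]
phi = -(1.0188 + 1.9587 + 2.0042 + 0.3716) = -5.3533
Step 2: Compute augmented objective.
t*f(x) = 9.3*13.87 = 128.991
Total = 128.991 - 5.3533 = 123.6377


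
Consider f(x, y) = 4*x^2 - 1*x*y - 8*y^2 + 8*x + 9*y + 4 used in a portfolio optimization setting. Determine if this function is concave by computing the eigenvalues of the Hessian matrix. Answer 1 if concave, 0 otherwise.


The Hessian of f(x,y) = 4*x^2 - 1*x*y - 8*y^2 + 8*x + 9*y + 4 is:
H = [[8, -1], [-1, -16]]
Trace = 8 - 16 = -8
Determinant = 8*-16 - (-1)^2 = -129
Discriminant = (-8)^2 - 4*-129 = 580.0
Eigenvalues: lambda_1 = -16.0416, lambda_2 = 8.0416
The function is not concave.

0


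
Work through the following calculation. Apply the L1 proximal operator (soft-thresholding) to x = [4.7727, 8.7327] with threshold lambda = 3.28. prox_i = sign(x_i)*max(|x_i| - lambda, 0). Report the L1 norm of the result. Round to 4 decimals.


Soft-thresholding with lambda = 3.28:
prox(4.7727) = sign(4.7727)*max(|4.7727| - 3.28, 0) = 1.4927
prox(8.7327) = sign(8.7327)*max(|8.7327| - 3.28, 0) = 5.4527
prox(x) = [1.4927, 5.4527]
||prox(x)||_1 = 1.4927 + 5.4527 = 6.9454


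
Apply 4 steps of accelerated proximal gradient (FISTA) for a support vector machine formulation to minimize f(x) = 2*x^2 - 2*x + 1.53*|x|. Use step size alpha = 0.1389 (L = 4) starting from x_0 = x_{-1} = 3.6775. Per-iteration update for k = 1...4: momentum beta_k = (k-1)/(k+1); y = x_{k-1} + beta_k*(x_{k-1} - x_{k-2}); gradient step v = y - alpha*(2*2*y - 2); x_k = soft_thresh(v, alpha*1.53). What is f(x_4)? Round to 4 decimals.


FISTA on f(x) = 2*x^2 - 2*x + 1.53*|x|
L = 4, alpha = 0.1389
Iteration 1: beta = 0.0, y = 3.6775 + 0.0*(3.6775 - 3.6775) = 3.6775
  grad(y) = 12.71, v = y - alpha*grad = 1.9121
  prox(v) = soft_thresh(1.9121, 0.2125) = 1.6996
Iteration 2: beta = 0.3333, y = 1.6996 + 0.3333*(1.6996 - 3.6775) = 1.0403
  grad(y) = 2.161, v = y - alpha*grad = 0.7401
  prox(v) = soft_thresh(0.7401, 0.2125) = 0.5276
Iteration 3: beta = 0.5, y = 0.5276 + 0.5*(0.5276 - 1.6996) = -0.0584
  grad(y) = -2.2337, v = y - alpha*grad = 0.2518
  prox(v) = soft_thresh(0.2518, 0.2125) = 0.0393
Iteration 4: beta = 0.6, y = 0.0393 + 0.6*(0.0393 - 0.5276) = -0.2536
  grad(y) = -3.0145, v = y - alpha*grad = 0.1651
  prox(v) = soft_thresh(0.1651, 0.2125) = 0.0
f(x_4) = 2*0.0^2 - 2*0.0 + 1.53*|0.0| = 0.0


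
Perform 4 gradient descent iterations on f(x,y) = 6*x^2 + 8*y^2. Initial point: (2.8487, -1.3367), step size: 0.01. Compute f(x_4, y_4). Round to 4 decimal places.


Gradient descent on f(x,y) = 6*x^2 + 8*y^2.
Starting point: (2.8487, -1.3367), alpha = 0.01
Step 1: grad_x = 2*6*2.8487 = 34.1844, grad_y = 2*8*-1.3367 = -21.3872
  x_1 = 2.8487 - 0.01*34.1844 = 2.5069
  y_1 = -1.3367 - 0.01*-21.3872 = -1.1228
Step 2: grad_x = 2*6*2.5069 = 30.0823, grad_y = 2*8*-1.1228 = -17.9652
  x_2 = 2.5069 - 0.01*30.0823 = 2.206
  y_2 = -1.1228 - 0.01*-17.9652 = -0.9432
Step 3: grad_x = 2*6*2.206 = 26.4724, grad_y = 2*8*-0.9432 = -15.0908
  x_3 = 2.206 - 0.01*26.4724 = 1.9413
  y_3 = -0.9432 - 0.01*-15.0908 = -0.7923
Step 4: grad_x = 2*6*1.9413 = 23.2957, grad_y = 2*8*-0.7923 = -12.6763
  x_4 = 1.9413 - 0.01*23.2957 = 1.7084
  y_4 = -0.7923 - 0.01*-12.6763 = -0.6655
f(1.7084, -0.6655) = 6*1.7084^2 + 8*(-0.6655)^2 = 21.054


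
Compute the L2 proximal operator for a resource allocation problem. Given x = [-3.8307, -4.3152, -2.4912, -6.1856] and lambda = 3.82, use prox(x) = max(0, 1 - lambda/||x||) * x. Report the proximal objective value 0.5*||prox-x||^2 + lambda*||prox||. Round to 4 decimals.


Step 1: Compute ||x||.
||x|| = 8.8183
Step 2: Compute scaling factor.
scale = max(0, 1 - 3.82/8.8183) = 0.5668
Step 3: prox(x) = [-2.1713, -2.4459, -1.412, -3.5061]
||prox(x)|| = 4.9983
Step 4: Proximal objective.
0.5*||prox-x||^2 = 7.2962
lambda*||prox|| = 19.0935
Total = 26.3898


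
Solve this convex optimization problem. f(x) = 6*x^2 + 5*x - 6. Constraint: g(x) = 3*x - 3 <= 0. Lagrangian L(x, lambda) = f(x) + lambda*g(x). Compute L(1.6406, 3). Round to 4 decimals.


Step 1: Evaluate f(x).
f(1.6406) = 6*1.6406^2 + 5*1.6406 - 6 = 18.3524
Step 2: Evaluate g(x).
g(1.6406) = 3*1.6406 - 3 = 1.9218
Step 3: Compute Lagrangian.
L = 18.3524 + 3*1.9218 = 24.1178


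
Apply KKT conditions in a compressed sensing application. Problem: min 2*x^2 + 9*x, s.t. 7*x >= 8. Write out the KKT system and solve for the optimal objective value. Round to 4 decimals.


Step 1: Try lambda = 0 (constraint inactive).
x_unc = -9/(2*2) = -2.25
Check: 7*-2.25 = -15.75 < 8 -- violated!
Step 2: Constraint must be active: 7*x = 8
x* = 8/7 = 1.1429 (rounded; the exact value 8/7 is used below)
lambda = (2*2*(8/7) + 9)/7 = 1.9388
Step 3: Compute optimal value.
f(x*) = 2*(8/7)^2 + 9*(8/7) = 12.898


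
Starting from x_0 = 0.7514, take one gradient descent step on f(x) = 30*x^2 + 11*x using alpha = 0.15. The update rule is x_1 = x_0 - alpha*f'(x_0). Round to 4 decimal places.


We compute the gradient at x_0 and apply the update.
f'(x) = 60*x + 11
f'(0.7514) = 60*0.7514 + 11 = 56.084
x_1 = 0.7514 - 0.15*56.084 = -7.6612


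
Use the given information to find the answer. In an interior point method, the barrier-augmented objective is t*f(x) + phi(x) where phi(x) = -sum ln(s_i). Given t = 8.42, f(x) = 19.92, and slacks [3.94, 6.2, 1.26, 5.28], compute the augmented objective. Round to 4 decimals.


Step 1: Compute log-barrier.
ln values: [1.3712, 1.8245, 0.2311, 1.6639]
phi = -(1.3712 + 1.8245 + 0.2311 + 1.6639) = -5.0908
Step 2: Compute augmented objective.
t*f(x) = 8.42*19.92 = 167.7264
Total = 167.7264 - 5.0908 = 162.6356


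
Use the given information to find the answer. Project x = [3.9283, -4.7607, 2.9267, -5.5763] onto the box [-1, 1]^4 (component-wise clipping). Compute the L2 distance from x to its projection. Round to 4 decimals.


Project each component onto [-1, 1].
clip(3.9283) = 1.0, clip(-4.7607) = -1.0, clip(2.9267) = 1.0, clip(-5.5763) = -1.0
Projection = [1.0, -1.0, 1.0, -1.0]
Squared diffs: [8.5749, 14.1429, 3.7122, 20.9425]
Distance = sqrt(47.3725) = 6.8828


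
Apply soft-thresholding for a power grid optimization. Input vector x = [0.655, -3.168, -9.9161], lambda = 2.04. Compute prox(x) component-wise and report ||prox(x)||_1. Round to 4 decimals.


Soft-thresholding with lambda = 2.04:
prox(0.655) = sign(0.655)*max(|0.655| - 2.04, 0) = 0.0
prox(-3.168) = sign(-3.168)*max(|-3.168| - 2.04, 0) = -1.128
prox(-9.9161) = sign(-9.9161)*max(|-9.9161| - 2.04, 0) = -7.8761
prox(x) = [0.0, -1.128, -7.8761]
||prox(x)||_1 = 0.0 + 1.128 + 7.8761 = 9.0041


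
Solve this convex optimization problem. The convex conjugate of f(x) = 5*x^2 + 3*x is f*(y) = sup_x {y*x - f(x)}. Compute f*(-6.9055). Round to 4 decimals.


f*(y) = sup_x {y*x - a*x^2 - b*x} = sup_x {(y-b)*x - a*x^2}
FOC: (y - b) - 2a*x = 0 => x* = (y - b)/(2a)
x* = (-6.9055 - 3)/(2*5) = -0.9906
f*(-6.9055) = (y-b)^2/(4a) = (-6.9055 - 3)^2/(4*5)
= 98.1189/20 = 4.9059


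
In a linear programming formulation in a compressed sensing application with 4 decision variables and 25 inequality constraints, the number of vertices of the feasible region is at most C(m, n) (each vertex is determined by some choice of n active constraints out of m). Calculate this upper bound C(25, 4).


Each vertex corresponds to some choice of n active constraints out of m, so the number of vertices is at most C(m, n) = m! / (n!(m-n)!).
m = 25, n = 4
Numerator: 25 * 24 * 23 * 22
Denominator: 4! = 24
C(25, 4) = 12650


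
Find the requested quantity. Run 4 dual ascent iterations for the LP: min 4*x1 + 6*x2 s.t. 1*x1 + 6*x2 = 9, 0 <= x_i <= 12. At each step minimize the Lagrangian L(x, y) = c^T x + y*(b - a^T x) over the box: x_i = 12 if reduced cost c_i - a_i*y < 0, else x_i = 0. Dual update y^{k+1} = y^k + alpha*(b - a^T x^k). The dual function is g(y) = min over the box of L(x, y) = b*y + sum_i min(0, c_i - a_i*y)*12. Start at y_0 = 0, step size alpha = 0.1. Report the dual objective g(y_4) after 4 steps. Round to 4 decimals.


Dual ascent for LP: min 4*x1 + 6*x2, 1*x1 + 6*x2 = 9, 0 <= x_i <= 12
Step 1: y^k = 0.0, reduced costs: (4.0, 6.0)
  x^k = (0.0, 0.0), subgradient = b - a^T x = 9.0
  y^{k+1} = 0.0 + 0.1*9.0 = 0.9
Step 2: y^k = 0.9, reduced costs: (3.1, 0.6)
  x^k = (0.0, 0.0), subgradient = b - a^T x = 9.0
  y^{k+1} = 0.9 + 0.1*9.0 = 1.8
Step 3: y^k = 1.8, reduced costs: (2.2, -4.8)
  x^k = (0.0, 12.0), subgradient = b - a^T x = -63.0
  y^{k+1} = 1.8 + 0.1*-63.0 = -4.5
Step 4: y^k = -4.5, reduced costs: (8.5, 33.0)
  x^k = (0.0, 0.0), subgradient = b - a^T x = 9.0
  y^{k+1} = -4.5 + 0.1*9.0 = -3.6
Dual objective at y_4 = -3.6: reduced costs (7.6, 27.6), box minimizer x = (0.0, 0.0)
g(y_4) = b*y + (c1 - a1*y)*x1 + (c2 - a2*y)*x2 = 9*(-3.6) + 7.6*0.0 + 27.6*0.0 = -32.4 + 0.0 + 0.0 = -32.4


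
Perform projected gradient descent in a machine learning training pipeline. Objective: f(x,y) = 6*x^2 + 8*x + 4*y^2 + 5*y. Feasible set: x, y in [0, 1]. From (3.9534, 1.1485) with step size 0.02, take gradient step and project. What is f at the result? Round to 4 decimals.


Step 1: Compute gradient at (3.9534, 1.1485).
grad_x = 2*6*3.9534 + 8 = 55.4408
grad_y = 2*4*1.1485 + 5 = 14.188
Step 2: Gradient step.
x_raw = 3.9534 - 0.02*55.4408 = 2.8446
y_raw = 1.1485 - 0.02*14.188 = 0.8647
Step 3: Project onto [0, 1].
x_proj = clip(2.8446) = 1.0
y_proj = clip(0.8647) = 0.8647
Step 4: Evaluate f.
f(1.0, 0.8647) = 21.3148


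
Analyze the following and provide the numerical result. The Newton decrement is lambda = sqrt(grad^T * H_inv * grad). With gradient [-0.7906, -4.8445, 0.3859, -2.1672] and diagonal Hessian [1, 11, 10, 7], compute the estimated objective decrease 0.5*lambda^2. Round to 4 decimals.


Step 1: H is diagonal, so H^(-1) * g = [-0.7906, -0.4404, 0.0386, -0.3096].
Step 2: g^T H^(-1) g = sum_i g_i^2 / H_ii
  = (-0.7906)^2/1 + (-4.8445)^2/11 + (0.3859)^2/10 + (-2.1672)^2/7
  = 0.625 + 2.1336 + 0.0149 + 0.671 = 3.4445
Step 3: Objective decrease = 0.5 * g^T H^(-1) g = 1.7222


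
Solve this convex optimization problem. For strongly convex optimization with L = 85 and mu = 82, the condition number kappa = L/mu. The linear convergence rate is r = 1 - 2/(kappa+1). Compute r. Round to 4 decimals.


Step 1: Compute the condition number.
kappa = L/mu = 85/82 = 1.0366
Step 2: Compute the convergence rate.
r = 1 - 2/(kappa + 1) = 1 - 2*mu/(L + mu) = (L - mu)/(L + mu) = 3/167 = 0.018


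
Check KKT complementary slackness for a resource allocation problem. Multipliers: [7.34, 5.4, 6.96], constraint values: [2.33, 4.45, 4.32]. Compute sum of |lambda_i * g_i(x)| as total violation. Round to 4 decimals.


KKT complementary slackness check:
lambda_1 * g_1 = 7.34 * 2.33 = 17.1022
lambda_2 * g_2 = 5.4 * 4.45 = 24.03
lambda_3 * g_3 = 6.96 * 4.32 = 30.0672
Total violation = 17.1022 + 24.03 + 30.0672 = 71.1994


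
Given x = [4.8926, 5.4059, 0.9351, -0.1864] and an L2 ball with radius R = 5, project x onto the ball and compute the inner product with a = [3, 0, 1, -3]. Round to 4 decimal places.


Step 1: Compute ||x|| (intermediates to 6 decimals).
||x|| = sqrt(4.8926^2 + 5.4059^2 + 0.9351^2 + (-0.1864)^2) = 7.353261
Step 2: Project.
Since ||x|| > R, scale = R/||x|| = 5/7.353261 = 0.67997, proj(x) = scale * x
proj(x) = [3.326821, 3.67585, 0.63584, -0.126746]
Step 3: Dot product.
a^T * proj(x) = 3*3.326821 + 0*3.67585 + 1*0.63584 - 3*(-0.126746) = 10.9965


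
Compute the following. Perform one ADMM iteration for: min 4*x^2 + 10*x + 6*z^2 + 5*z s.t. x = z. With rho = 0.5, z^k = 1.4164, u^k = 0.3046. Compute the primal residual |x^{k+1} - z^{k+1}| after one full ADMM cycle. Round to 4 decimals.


ADMM iteration with rho = 0.5, z^k = 1.4164, u^k = 0.3046
Step 1: x-update.
Minimize 4*x^2 + 10*x + (0.5/2)*(x - 1.4164 + 0.3046)^2
FOC: (2*4 + 0.5)*x = -10 + 0.5*(1.4164 - 0.3046)
x^{k+1} = -1.1111
Step 2: z-update.
Minimize 6*z^2 + 5*z + (0.5/2)*(-1.1111 - z + 0.3046)^2
FOC: (2*6 + 0.5)*z = -5 + 0.5*(-1.1111 + 0.3046)
z^{k+1} = -0.4323
Step 3: u-update.
u^{k+1} = 0.3046 - 1.1111 + 0.4323 = -0.3742
Step 4: Primal residual = |-1.1111 + 0.4323| = 0.6788


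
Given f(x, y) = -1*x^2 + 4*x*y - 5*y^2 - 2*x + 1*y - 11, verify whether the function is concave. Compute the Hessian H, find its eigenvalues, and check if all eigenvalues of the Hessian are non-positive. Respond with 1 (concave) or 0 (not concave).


The Hessian of f(x,y) = -1*x^2 + 4*x*y - 5*y^2 - 2*x + 1*y - 11 is:
H = [[-2, 4], [4, -10]]
Trace = -2 - 10 = -12
Determinant = -2*-10 - (4)^2 = 4
Discriminant = (-12)^2 - 4*4 = 128.0
Eigenvalues: lambda_1 = -11.6569, lambda_2 = -0.3431
The function is concave.

1


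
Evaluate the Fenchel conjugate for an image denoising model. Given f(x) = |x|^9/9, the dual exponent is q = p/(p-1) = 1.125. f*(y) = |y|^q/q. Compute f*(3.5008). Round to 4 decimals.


The conjugate exponent q satisfies 1/p + 1/q = 1.
p = 9, so q = 9/(9 - 1) = 1.125
|y|^q = 3.5008^1.125 = 4.0944
f*(3.5008) = 4.0944 / 1.125 = 3.6394


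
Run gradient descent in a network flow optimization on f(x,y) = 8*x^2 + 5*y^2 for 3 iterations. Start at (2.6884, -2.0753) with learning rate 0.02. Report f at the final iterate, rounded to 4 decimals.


Gradient descent on f(x,y) = 8*x^2 + 5*y^2.
Starting point: (2.6884, -2.0753), alpha = 0.02
Step 1: grad_x = 2*8*2.6884 = 43.0144, grad_y = 2*5*-2.0753 = -20.753
  x_1 = 2.6884 - 0.02*43.0144 = 1.8281
  y_1 = -2.0753 - 0.02*-20.753 = -1.6602
Step 2: grad_x = 2*8*1.8281 = 29.2498, grad_y = 2*5*-1.6602 = -16.6024
  x_2 = 1.8281 - 0.02*29.2498 = 1.2431
  y_2 = -1.6602 - 0.02*-16.6024 = -1.3282
Step 3: grad_x = 2*8*1.2431 = 19.8899, grad_y = 2*5*-1.3282 = -13.2819
  x_3 = 1.2431 - 0.02*19.8899 = 0.8453
  y_3 = -1.3282 - 0.02*-13.2819 = -1.0626
f(0.8453, -1.0626) = 8*0.8453^2 + 5*(-1.0626)^2 = 11.3616


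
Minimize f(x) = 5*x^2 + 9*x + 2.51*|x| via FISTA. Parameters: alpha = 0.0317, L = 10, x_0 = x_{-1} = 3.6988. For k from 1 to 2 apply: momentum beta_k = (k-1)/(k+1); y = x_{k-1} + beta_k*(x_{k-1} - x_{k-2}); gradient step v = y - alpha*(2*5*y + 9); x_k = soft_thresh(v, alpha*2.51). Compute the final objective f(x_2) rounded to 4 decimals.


FISTA on f(x) = 5*x^2 + 9*x + 2.51*|x|
L = 10, alpha = 0.0317
Iteration 1: beta = 0.0, y = 3.6988 + 0.0*(3.6988 - 3.6988) = 3.6988
  grad(y) = 45.988, v = y - alpha*grad = 2.241
  prox(v) = soft_thresh(2.241, 0.0796) = 2.1614
Iteration 2: beta = 0.3333, y = 2.1614 + 0.3333*(2.1614 - 3.6988) = 1.649
  grad(y) = 25.4895, v = y - alpha*grad = 0.8409
  prox(v) = soft_thresh(0.8409, 0.0796) = 0.7614
f(x_2) = 5*0.7614^2 + 9*0.7614 + 2.51*|0.7614| = 11.6617


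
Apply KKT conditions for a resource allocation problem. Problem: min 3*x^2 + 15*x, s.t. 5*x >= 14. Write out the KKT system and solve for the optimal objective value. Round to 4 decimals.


Step 1: Try lambda = 0 (constraint inactive).
x_unc = -15/(2*3) = -2.5
Check: 5*-2.5 = -12.5 < 14 -- violated!
Step 2: Constraint must be active: 5*x = 14
x* = 14/5 = 2.8
lambda = (2*3*2.8 + 15)/5 = 6.36
Step 3: Compute optimal value.
f(x*) = 3*2.8^2 + 15*2.8 = 65.52


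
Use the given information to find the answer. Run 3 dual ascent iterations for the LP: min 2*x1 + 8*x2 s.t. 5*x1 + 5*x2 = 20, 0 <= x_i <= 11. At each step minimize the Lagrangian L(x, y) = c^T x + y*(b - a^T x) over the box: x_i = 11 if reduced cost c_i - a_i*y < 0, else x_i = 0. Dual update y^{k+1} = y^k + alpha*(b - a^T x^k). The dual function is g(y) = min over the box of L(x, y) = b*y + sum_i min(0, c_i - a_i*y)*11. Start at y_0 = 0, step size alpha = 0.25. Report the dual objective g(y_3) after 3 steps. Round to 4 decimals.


Dual ascent for LP: min 2*x1 + 8*x2, 5*x1 + 5*x2 = 20, 0 <= x_i <= 11
Step 1: y^k = 0.0, reduced costs: (2.0, 8.0)
  x^k = (0.0, 0.0), subgradient = b - a^T x = 20.0
  y^{k+1} = 0.0 + 0.25*20.0 = 5.0
Step 2: y^k = 5.0, reduced costs: (-23.0, -17.0)
  x^k = (11.0, 11.0), subgradient = b - a^T x = -90.0
  y^{k+1} = 5.0 + 0.25*-90.0 = -17.5
Step 3: y^k = -17.5, reduced costs: (89.5, 95.5)
  x^k = (0.0, 0.0), subgradient = b - a^T x = 20.0
  y^{k+1} = -17.5 + 0.25*20.0 = -12.5
Dual objective at y_3 = -12.5: reduced costs (64.5, 70.5), box minimizer x = (0.0, 0.0)
g(y_3) = b*y + (c1 - a1*y)*x1 + (c2 - a2*y)*x2 = 20*(-12.5) + 64.5*0.0 + 70.5*0.0 = -250.0 + 0.0 + 0.0 = -250.0


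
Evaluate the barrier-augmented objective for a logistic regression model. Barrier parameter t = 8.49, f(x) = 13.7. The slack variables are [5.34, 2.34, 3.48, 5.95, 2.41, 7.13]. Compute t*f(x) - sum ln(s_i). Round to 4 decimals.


Step 1: Compute log-barrier.
ln values: [1.6752, 0.8502, 1.247, 1.7834, 0.8796, 1.9643]
phi = -(1.6752 + 0.8502 + 1.247 + 1.7834 + 0.8796 + 1.9643) = -8.3997
Step 2: Compute augmented objective.
t*f(x) = 8.49*13.7 = 116.313
Total = 116.313 - 8.3997 = 107.9133


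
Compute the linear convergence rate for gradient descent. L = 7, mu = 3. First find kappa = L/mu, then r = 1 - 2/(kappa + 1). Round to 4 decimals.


Step 1: Compute the condition number.
kappa = L/mu = 7/3 = 2.3333
Step 2: Compute the convergence rate.
r = 1 - 2/(kappa + 1) = 1 - 2*mu/(L + mu) = (L - mu)/(L + mu) = 4/10 = 0.4


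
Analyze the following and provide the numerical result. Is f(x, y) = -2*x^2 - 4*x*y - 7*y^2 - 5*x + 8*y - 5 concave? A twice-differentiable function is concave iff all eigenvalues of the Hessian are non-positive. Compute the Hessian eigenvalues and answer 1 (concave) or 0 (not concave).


The Hessian of f(x,y) = -2*x^2 - 4*x*y - 7*y^2 - 5*x + 8*y - 5 is:
H = [[-4, -4], [-4, -14]]
Trace = -4 - 14 = -18
Determinant = -4*-14 - (-4)^2 = 40
Discriminant = (-18)^2 - 4*40 = 164.0
Eigenvalues: lambda_1 = -15.4031, lambda_2 = -2.5969
The function is concave.

1


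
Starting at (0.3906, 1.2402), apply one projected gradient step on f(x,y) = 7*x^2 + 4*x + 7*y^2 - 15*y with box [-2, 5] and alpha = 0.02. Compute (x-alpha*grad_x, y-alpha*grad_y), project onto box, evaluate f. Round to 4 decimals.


Step 1: Compute gradient at (0.3906, 1.2402).
grad_x = 2*7*0.3906 + 4 = 9.4684
grad_y = 2*7*1.2402 - 15 = 2.3628
Step 2: Gradient step.
x_raw = 0.3906 - 0.02*9.4684 = 0.2012
y_raw = 1.2402 - 0.02*2.3628 = 1.1929
Step 3: Project onto [-2, 5].
x_proj = clip(0.2012) = 0.2012
y_proj = clip(1.1929) = 1.1929
Step 4: Evaluate f.
f(0.2012, 1.1929) = -6.844


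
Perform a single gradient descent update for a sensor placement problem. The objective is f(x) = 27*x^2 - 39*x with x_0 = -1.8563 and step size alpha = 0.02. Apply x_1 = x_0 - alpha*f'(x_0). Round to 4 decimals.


We compute the gradient at x_0 and apply the update.
f'(x) = 54*x - 39
f'(-1.8563) = 54*-1.8563 - 39 = -139.2402
x_1 = -1.8563 - 0.02*-139.2402 = 0.9285


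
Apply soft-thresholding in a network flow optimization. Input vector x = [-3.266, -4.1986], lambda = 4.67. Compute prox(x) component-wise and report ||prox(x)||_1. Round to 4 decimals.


Soft-thresholding with lambda = 4.67:
prox(-3.266) = sign(-3.266)*max(|-3.266| - 4.67, 0) = 0.0
prox(-4.1986) = sign(-4.1986)*max(|-4.1986| - 4.67, 0) = 0.0
prox(x) = [0.0, 0.0]
||prox(x)||_1 = 0.0 + 0.0 = 0.0


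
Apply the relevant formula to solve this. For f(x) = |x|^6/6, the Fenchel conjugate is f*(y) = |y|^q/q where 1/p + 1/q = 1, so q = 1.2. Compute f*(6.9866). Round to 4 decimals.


The conjugate exponent q satisfies 1/p + 1/q = 1.
p = 6, so q = 6/(6 - 1) = 1.2
|y|^q = 6.9866^1.2 = 10.3067
f*(6.9866) = 10.3067 / 1.2 = 8.5889


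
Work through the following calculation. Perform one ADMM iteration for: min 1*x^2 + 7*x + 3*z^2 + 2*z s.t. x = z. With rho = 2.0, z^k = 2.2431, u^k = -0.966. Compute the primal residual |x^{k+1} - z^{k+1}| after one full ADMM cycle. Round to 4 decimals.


ADMM iteration with rho = 2.0, z^k = 2.2431, u^k = -0.966
Step 1: x-update.
Minimize 1*x^2 + 7*x + (2.0/2)*(x - 2.2431 - 0.966)^2
FOC: (2*1 + 2.0)*x = -7 + 2.0*(2.2431 + 0.966)
x^{k+1} = -0.1455
Step 2: z-update.
Minimize 3*z^2 + 2*z + (2.0/2)*(-0.1455 - z - 0.966)^2
FOC: (2*3 + 2.0)*z = -2 + 2.0*(-0.1455 - 0.966)
z^{k+1} = -0.5279
Step 3: u-update.
u^{k+1} = -0.966 - 0.1455 + 0.5279 = -0.5836
Step 4: Primal residual = |-0.1455 + 0.5279| = 0.3824


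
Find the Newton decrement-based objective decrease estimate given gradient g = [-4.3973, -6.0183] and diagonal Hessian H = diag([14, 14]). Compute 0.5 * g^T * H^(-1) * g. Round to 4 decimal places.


Step 1: H is diagonal, so H^(-1) * g = [-0.3141, -0.4299].
Step 2: g^T H^(-1) g = sum_i g_i^2 / H_ii
  = (-4.3973)^2/14 + (-6.0183)^2/14
  = 1.3812 + 2.5871 = 3.9683
Step 3: Objective decrease = 0.5 * g^T H^(-1) g = 1.9841


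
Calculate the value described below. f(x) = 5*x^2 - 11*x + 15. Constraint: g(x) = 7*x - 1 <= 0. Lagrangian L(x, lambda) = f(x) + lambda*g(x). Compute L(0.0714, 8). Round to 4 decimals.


Step 1: Evaluate f(x).
f(0.0714) = 5*0.0714^2 - 11*0.0714 + 15 = 14.2401
Step 2: Evaluate g(x).
g(0.0714) = 7*0.0714 - 1 = -0.5002
Step 3: Compute Lagrangian.
L = 14.2401 + 8*-0.5002 = 10.2385


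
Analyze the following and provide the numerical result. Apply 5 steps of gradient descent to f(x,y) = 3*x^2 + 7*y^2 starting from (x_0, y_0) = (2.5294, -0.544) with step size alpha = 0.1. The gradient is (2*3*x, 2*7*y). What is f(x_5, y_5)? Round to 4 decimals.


Gradient descent on f(x,y) = 3*x^2 + 7*y^2.
Starting point: (2.5294, -0.544), alpha = 0.1
Step 1: grad_x = 2*3*2.5294 = 15.1764, grad_y = 2*7*-0.544 = -7.616
  x_1 = 2.5294 - 0.1*15.1764 = 1.0118
  y_1 = -0.544 - 0.1*-7.616 = 0.2176
Step 2: grad_x = 2*3*1.0118 = 6.0706, grad_y = 2*7*0.2176 = 3.0464
  x_2 = 1.0118 - 0.1*6.0706 = 0.4047
  y_2 = 0.2176 - 0.1*3.0464 = -0.087
Step 3: grad_x = 2*3*0.4047 = 2.4282, grad_y = 2*7*-0.087 = -1.2186
  x_3 = 0.4047 - 0.1*2.4282 = 0.1619
  y_3 = -0.087 - 0.1*-1.2186 = 0.0348
Step 4: grad_x = 2*3*0.1619 = 0.9713, grad_y = 2*7*0.0348 = 0.4874
  x_4 = 0.1619 - 0.1*0.9713 = 0.0648
  y_4 = 0.0348 - 0.1*0.4874 = -0.0139
Step 5: grad_x = 2*3*0.0648 = 0.3885, grad_y = 2*7*-0.0139 = -0.195
  x_5 = 0.0648 - 0.1*0.3885 = 0.0259
  y_5 = -0.0139 - 0.1*-0.195 = 0.0056
f(0.0259, 0.0056) = 3*0.0259^2 + 7*0.0056^2 = 0.0022


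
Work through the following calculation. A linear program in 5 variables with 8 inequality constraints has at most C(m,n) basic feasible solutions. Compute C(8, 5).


Each vertex corresponds to some choice of n active constraints out of m, so the number of vertices is at most C(m, n) = m! / (n!(m-n)!).
m = 8, n = 5
Numerator: 8 * 7 * 6 * 5 * 4
Denominator: 5! = 120
C(8, 5) = 56


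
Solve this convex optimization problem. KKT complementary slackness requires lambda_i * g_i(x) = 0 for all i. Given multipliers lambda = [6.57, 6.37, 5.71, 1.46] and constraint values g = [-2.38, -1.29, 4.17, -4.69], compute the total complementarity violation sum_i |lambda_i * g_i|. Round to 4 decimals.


KKT complementary slackness check:
lambda_1 * g_1 = 6.57 * -2.38 = -15.6366
lambda_2 * g_2 = 6.37 * -1.29 = -8.2173
lambda_3 * g_3 = 5.71 * 4.17 = 23.8107
lambda_4 * g_4 = 1.46 * -4.69 = -6.8474
Total violation = 15.6366 + 8.2173 + 23.8107 + 6.8474 = 54.512


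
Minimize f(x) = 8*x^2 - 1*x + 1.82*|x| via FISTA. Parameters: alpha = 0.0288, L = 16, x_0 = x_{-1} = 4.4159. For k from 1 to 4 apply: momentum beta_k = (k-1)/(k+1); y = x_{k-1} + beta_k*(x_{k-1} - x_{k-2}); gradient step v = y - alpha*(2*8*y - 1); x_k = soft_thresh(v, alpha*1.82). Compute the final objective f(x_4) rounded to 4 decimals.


FISTA on f(x) = 8*x^2 - 1*x + 1.82*|x|
L = 16, alpha = 0.0288
Iteration 1: beta = 0.0, y = 4.4159 + 0.0*(4.4159 - 4.4159) = 4.4159
  grad(y) = 69.6544, v = y - alpha*grad = 2.4099
  prox(v) = soft_thresh(2.4099, 0.0524) = 2.3574
Iteration 2: beta = 0.3333, y = 2.3574 + 0.3333*(2.3574 - 4.4159) = 1.6713
  grad(y) = 25.7405, v = y - alpha*grad = 0.93
  prox(v) = soft_thresh(0.93, 0.0524) = 0.8775
Iteration 3: beta = 0.5, y = 0.8775 + 0.5*(0.8775 - 2.3574) = 0.1376
  grad(y) = 1.2015, v = y - alpha*grad = 0.103
  prox(v) = soft_thresh(0.103, 0.0524) = 0.0506
Iteration 4: beta = 0.6, y = 0.0506 + 0.6*(0.0506 - 0.8775) = -0.4456
  grad(y) = -8.1297, v = y - alpha*grad = -0.2115
  prox(v) = soft_thresh(-0.2115, 0.0524) = -0.1591
f(x_4) = 8*(-0.1591)^2 - 1*(-0.1591) + 1.82*|-0.1591| = 0.6509


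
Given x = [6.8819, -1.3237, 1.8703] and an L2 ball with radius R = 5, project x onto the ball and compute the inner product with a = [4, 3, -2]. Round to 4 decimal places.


Step 1: Compute ||x|| (intermediates to 6 decimals).
||x|| = sqrt(6.8819^2 + (-1.3237)^2 + 1.8703^2) = 7.253327
Step 2: Project.
Since ||x|| > R, scale = R/||x|| = 5/7.253327 = 0.689339, proj(x) = scale * x
proj(x) = [4.743962, -0.912478, 1.289271]
Step 3: Dot product.
a^T * proj(x) = 4*4.743962 + 3*(-0.912478) - 2*1.289271 = 13.6599


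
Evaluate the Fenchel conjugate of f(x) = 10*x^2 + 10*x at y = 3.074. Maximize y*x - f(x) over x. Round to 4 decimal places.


f*(y) = sup_x {y*x - a*x^2 - b*x} = sup_x {(y-b)*x - a*x^2}
FOC: (y - b) - 2a*x = 0 => x* = (y - b)/(2a)
x* = (3.074 - 10)/(2*10) = -0.3463
f*(3.074) = (y-b)^2/(4a) = (3.074 - 10)^2/(4*10)
= 47.9695/40 = 1.1992


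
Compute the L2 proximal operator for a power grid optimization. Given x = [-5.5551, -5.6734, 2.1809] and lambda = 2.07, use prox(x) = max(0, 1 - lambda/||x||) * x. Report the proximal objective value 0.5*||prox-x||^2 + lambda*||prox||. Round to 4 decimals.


Step 1: Compute ||x||.
||x|| = 8.2343
Step 2: Compute scaling factor.
scale = max(0, 1 - 2.07/8.2343) = 0.7486
Step 3: prox(x) = [-4.1586, -4.2472, 1.6326]
||prox(x)|| = 6.1643
Step 4: Proximal objective.
0.5*||prox-x||^2 = 2.1425
lambda*||prox|| = 12.7601
Total = 14.9025


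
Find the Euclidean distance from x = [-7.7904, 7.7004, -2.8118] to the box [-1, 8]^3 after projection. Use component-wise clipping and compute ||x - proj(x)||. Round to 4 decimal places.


Project each component onto [-1, 8].
clip(-7.7904) = -1.0, clip(7.7004) = 7.7004, clip(-2.8118) = -1.0
Projection = [-1.0, 7.7004, -1.0]
Squared diffs: [46.1095, 0.0, 3.2826]
Distance = sqrt(49.3921) = 7.028


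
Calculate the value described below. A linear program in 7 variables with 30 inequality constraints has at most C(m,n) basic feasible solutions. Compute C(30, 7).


Each vertex corresponds to some choice of n active constraints out of m, so the number of vertices is at most C(m, n) = m! / (n!(m-n)!).
m = 30, n = 7
Numerator: 30 * 29 * 28 * 27 * 26 * 25 * 24
Denominator: 7! = 5040
C(30, 7) = 2035800


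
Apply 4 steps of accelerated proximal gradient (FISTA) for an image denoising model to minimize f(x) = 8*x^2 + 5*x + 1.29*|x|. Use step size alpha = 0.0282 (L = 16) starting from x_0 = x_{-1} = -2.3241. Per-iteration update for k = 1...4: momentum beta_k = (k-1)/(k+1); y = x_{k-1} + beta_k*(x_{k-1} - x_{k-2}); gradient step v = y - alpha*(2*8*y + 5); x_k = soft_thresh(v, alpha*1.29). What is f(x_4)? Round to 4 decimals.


FISTA on f(x) = 8*x^2 + 5*x + 1.29*|x|
L = 16, alpha = 0.0282
Iteration 1: beta = 0.0, y = -2.3241 + 0.0*(-2.3241 + 2.3241) = -2.3241
  grad(y) = -32.1856, v = y - alpha*grad = -1.4165
  prox(v) = soft_thresh(-1.4165, 0.0364) = -1.3801
Iteration 2: beta = 0.3333, y = -1.3801 + 0.3333*(-1.3801 + 2.3241) = -1.0654
  grad(y) = -12.0467, v = y - alpha*grad = -0.7257
  prox(v) = soft_thresh(-0.7257, 0.0364) = -0.6893
Iteration 3: beta = 0.5, y = -0.6893 + 0.5*(-0.6893 + 1.3801) = -0.3439
  grad(y) = -0.503, v = y - alpha*grad = -0.3298
  prox(v) = soft_thresh(-0.3298, 0.0364) = -0.2934
Iteration 4: beta = 0.6, y = -0.2934 + 0.6*(-0.2934 + 0.6893) = -0.0558
  grad(y) = 4.1071, v = y - alpha*grad = -0.1716
  prox(v) = soft_thresh(-0.1716, 0.0364) = -0.1352
f(x_4) = 8*(-0.1352)^2 + 5*(-0.1352) + 1.29*|-0.1352| = -0.3554


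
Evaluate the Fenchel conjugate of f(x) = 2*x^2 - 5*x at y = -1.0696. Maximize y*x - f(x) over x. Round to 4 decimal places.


f*(y) = sup_x {y*x - a*x^2 - b*x} = sup_x {(y-b)*x - a*x^2}
FOC: (y - b) - 2a*x = 0 => x* = (y - b)/(2a)
x* = (-1.0696 + 5)/(2*2) = 0.9826
f*(-1.0696) = (y-b)^2/(4a) = (-1.0696 + 5)^2/(4*2)
= 15.448/8 = 1.931


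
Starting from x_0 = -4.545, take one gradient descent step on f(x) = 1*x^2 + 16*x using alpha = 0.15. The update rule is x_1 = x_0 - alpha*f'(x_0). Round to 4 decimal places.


We compute the gradient at x_0 and apply the update.
f'(x) = 2*x + 16
f'(-4.545) = 2*-4.545 + 16 = 6.91
x_1 = -4.545 - 0.15*6.91 = -5.5815


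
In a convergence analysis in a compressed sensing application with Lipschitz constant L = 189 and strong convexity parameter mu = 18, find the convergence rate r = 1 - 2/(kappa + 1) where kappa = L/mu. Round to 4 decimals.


Step 1: Compute the condition number.
kappa = L/mu = 189/18 = 10.5
Step 2: Compute the convergence rate.
r = 1 - 2/(kappa + 1) = 1 - 2*mu/(L + mu) = (L - mu)/(L + mu) = 171/207 = 0.8261


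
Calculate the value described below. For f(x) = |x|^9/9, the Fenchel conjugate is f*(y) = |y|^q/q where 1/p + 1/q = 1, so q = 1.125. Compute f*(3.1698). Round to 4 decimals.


The conjugate exponent q satisfies 1/p + 1/q = 1.
p = 9, so q = 9/(9 - 1) = 1.125
|y|^q = 3.1698^1.125 = 3.6615
f*(3.1698) = 3.6615 / 1.125 = 3.2547


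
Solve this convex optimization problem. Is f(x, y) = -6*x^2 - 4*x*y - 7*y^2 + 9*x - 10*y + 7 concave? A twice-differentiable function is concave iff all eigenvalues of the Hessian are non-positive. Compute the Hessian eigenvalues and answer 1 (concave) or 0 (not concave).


The Hessian of f(x,y) = -6*x^2 - 4*x*y - 7*y^2 + 9*x - 10*y + 7 is:
H = [[-12, -4], [-4, -14]]
Trace = -12 - 14 = -26
Determinant = -12*-14 - (-4)^2 = 152
Discriminant = (-26)^2 - 4*152 = 68.0
Eigenvalues: lambda_1 = -17.1231, lambda_2 = -8.8769
The function is concave.

1


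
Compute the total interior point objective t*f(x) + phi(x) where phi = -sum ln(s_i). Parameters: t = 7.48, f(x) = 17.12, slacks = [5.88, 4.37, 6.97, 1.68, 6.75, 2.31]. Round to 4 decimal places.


Step 1: Compute log-barrier.
ln values: [1.7716, 1.4748, 1.9416, 0.5188, 1.9095, 0.8372]
phi = -(1.7716 + 1.4748 + 1.9416 + 0.5188 + 1.9095 + 0.8372) = -8.4535
Step 2: Compute augmented objective.
t*f(x) = 7.48*17.12 = 128.0576
Total = 128.0576 - 8.4535 = 119.6041


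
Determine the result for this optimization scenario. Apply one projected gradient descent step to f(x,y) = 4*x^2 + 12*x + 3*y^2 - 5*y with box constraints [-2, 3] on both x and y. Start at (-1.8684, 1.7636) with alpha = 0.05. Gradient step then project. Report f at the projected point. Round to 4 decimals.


Step 1: Compute gradient at (-1.8684, 1.7636).
grad_x = 2*4*-1.8684 + 12 = -2.9472
grad_y = 2*3*1.7636 - 5 = 5.5816
Step 2: Gradient step.
x_raw = -1.8684 - 0.05*-2.9472 = -1.721
y_raw = 1.7636 - 0.05*5.5816 = 1.4845
Step 3: Project onto [-2, 3].
x_proj = clip(-1.721) = -1.721
y_proj = clip(1.4845) = 1.4845
Step 4: Evaluate f.
f(-1.721, 1.4845) = -9.6158
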